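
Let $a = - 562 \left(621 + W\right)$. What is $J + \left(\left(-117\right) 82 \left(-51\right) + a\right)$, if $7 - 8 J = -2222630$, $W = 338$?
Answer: $\frac{1825325}{8} \approx 2.2817 \cdot 10^{5}$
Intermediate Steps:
$J = \frac{2222637}{8}$ ($J = \frac{7}{8} - - \frac{1111315}{4} = \frac{7}{8} + \frac{1111315}{4} = \frac{2222637}{8} \approx 2.7783 \cdot 10^{5}$)
$a = -538958$ ($a = - 562 \left(621 + 338\right) = \left(-562\right) 959 = -538958$)
$J + \left(\left(-117\right) 82 \left(-51\right) + a\right) = \frac{2222637}{8} - \left(538958 - \left(-117\right) 82 \left(-51\right)\right) = \frac{2222637}{8} - 49664 = \frac{1825325}{8}$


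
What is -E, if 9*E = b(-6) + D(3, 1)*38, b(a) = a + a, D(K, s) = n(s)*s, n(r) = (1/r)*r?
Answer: -26/9 ≈ -2.8889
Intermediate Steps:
n(r) = 1 (n(r) = r/r = 1)
D(K, s) = s (D(K, s) = 1*s = s)
b(a) = 2*a
E = 26/9 (E = (2*(-6) + 1*38)/9 = (-12 + 38)/9 = (1/9)*26 = 26/9 ≈ 2.8889)
-E = -1*26/9 = -26/9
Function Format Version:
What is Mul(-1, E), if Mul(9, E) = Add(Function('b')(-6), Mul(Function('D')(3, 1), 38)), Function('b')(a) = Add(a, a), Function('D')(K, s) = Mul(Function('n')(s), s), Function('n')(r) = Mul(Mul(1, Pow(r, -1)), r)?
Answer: Rational(-26, 9) ≈ -2.8889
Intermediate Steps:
Function('n')(r) = 1 (Function('n')(r) = Mul(Pow(r, -1), r) = 1)
Function('D')(K, s) = s (Function('D')(K, s) = Mul(1, s) = s)
Function('b')(a) = Mul(2, a)
E = Rational(26, 9) (E = Mul(Rational(1, 9), Add(Mul(2, -6), Mul(1, 38))) = Mul(Rational(1, 9), Add(-12, 38)) = Mul(Rational(1, 9), 26) = Rational(26, 9) ≈ 2.8889)
Mul(-1, E) = Mul(-1, Rational(26, 9)) = Rational(-26, 9)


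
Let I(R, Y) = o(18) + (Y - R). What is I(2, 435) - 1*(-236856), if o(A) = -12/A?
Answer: 711865/3 ≈ 2.3729e+5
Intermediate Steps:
I(R, Y) = -2/3 + Y - R (I(R, Y) = -12/18 + (Y - R) = -12*1/18 + (Y - R) = -2/3 + (Y - R) = -2/3 + Y - R)
I(2, 435) - 1*(-236856) = (-2/3 + 435 - 1*2) - 1*(-236856) = (-2/3 + 435 - 2) + 236856 = 1297/3 + 236856 = 711865/3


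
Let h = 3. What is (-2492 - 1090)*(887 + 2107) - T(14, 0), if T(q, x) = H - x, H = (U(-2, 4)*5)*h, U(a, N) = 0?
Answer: -10724508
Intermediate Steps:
H = 0 (H = (0*5)*3 = 0*3 = 0)
T(q, x) = -x (T(q, x) = 0 - x = -x)
(-2492 - 1090)*(887 + 2107) - T(14, 0) = (-2492 - 1090)*(887 + 2107) - (-1)*0 = -3582*2994 - 1*0 = -10724508 + 0 = -10724508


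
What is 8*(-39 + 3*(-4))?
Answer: -408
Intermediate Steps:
8*(-39 + 3*(-4)) = 8*(-39 - 12) = 8*(-51) = -408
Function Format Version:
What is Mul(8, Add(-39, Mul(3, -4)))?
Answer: -408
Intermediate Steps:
Mul(8, Add(-39, Mul(3, -4))) = Mul(8, Add(-39, -12)) = Mul(8, -51) = -408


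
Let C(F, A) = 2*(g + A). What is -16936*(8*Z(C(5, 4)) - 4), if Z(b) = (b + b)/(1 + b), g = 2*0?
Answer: -1558112/9 ≈ -1.7312e+5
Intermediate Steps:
g = 0
C(F, A) = 2*A (C(F, A) = 2*(0 + A) = 2*A)
Z(b) = 2*b/(1 + b) (Z(b) = (2*b)/(1 + b) = 2*b/(1 + b))
-16936*(8*Z(C(5, 4)) - 4) = -16936*(8*(2*(2*4)/(1 + 2*4)) - 4) = -16936*(8*(2*8/(1 + 8)) - 4) = -16936*(8*(2*8/9) - 4) = -16936*(8*(2*8*(⅑)) - 4) = -16936*(8*(16/9) - 4) = -16936*(128/9 - 4) = -16936*92/9 = -1558112/9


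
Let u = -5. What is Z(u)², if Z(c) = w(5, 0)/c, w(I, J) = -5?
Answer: 1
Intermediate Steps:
Z(c) = -5/c
Z(u)² = (-5/(-5))² = (-5*(-⅕))² = 1² = 1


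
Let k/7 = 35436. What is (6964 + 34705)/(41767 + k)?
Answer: 41669/289819 ≈ 0.14378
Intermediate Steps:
k = 248052 (k = 7*35436 = 248052)
(6964 + 34705)/(41767 + k) = (6964 + 34705)/(41767 + 248052) = 41669/289819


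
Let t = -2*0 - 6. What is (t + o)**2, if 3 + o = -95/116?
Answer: 1297321/13456 ≈ 96.412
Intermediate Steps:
o = -443/116 (o = -3 - 95/116 = -443/116 ≈ -3.8190)
t = -6 (t = 0 - 6 = -6)
(t + o)**2 = (-6 - 443/116)**2 = (-1139/116)**2 = 1297321/13456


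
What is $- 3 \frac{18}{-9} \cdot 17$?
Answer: $102$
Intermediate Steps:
$- 3 \frac{18}{-9} \cdot 17 = - 3 \cdot 18 \left(- \frac{1}{9}\right) 17 = \left(-3\right) \left(-2\right) 17 = 6 \cdot 17 = 102$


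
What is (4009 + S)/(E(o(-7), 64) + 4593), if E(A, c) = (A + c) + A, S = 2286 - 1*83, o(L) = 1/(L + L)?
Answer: 21742/16299 ≈ 1.3339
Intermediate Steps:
o(L) = 1/(2*L)
S = 2203 (S = 2286 - 83 = 2203)
E(A, c) = c + 2*A
(4009 + S)/(E(o(-7), 64) + 4593) = (4009 + 2203)/((64 + 2*((½)/(-7))) + 4593) = 6212/((64 + 2*((½)*(-⅐))) + 4593) = 6212/((64 + 2*(-1/14)) + 4593) = 6212/((64 - ⅐) + 4593) = 6212/(447/7 + 4593) = 6212/(32598/7) = 6212*(7/32598) = 21742/16299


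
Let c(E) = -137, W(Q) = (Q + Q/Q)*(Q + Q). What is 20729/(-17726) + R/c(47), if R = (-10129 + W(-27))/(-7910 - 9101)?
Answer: -48463738953/41310567082 ≈ -1.1732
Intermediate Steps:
W(Q) = 2*Q*(1 + Q) (W(Q) = (Q + 1)*(2*Q) = (1 + Q)*(2*Q) = 2*Q*(1 + Q))
R = 8725/17011 (R = (-10129 + 2*(-27)*(1 - 27))/(-7910 - 9101) = (-10129 + 2*(-27)*(-26))/(-17011) = (-10129 + 1404)*(-1/17011) = -8725*(-1/17011) = 8725/17011 ≈ 0.51290)
20729/(-17726) + R/c(47) = 20729/(-17726) + (8725/17011)/(-137) = 20729*(-1/17726) + (8725/17011)*(-1/137) = -20729/17726 - 8725/2330507 = -48463738953/41310567082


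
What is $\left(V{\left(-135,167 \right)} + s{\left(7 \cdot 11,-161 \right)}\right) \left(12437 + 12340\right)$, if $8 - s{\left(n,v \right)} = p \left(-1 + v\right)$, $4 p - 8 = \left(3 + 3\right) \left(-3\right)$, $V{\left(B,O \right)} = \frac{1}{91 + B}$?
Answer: $- \frac{432829413}{44} \approx -9.837 \cdot 10^{6}$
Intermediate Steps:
$p = - \frac{5}{2}$ ($p = 2 + \frac{\left(3 + 3\right) \left(-3\right)}{4} = 2 + \frac{6 \left(-3\right)}{4} = 2 + \frac{1}{4} \left(-18\right) = 2 - \frac{9}{2} = - \frac{5}{2} \approx -2.5$)
$s{\left(n,v \right)} = \frac{11}{2} + \frac{5 v}{2}$ ($s{\left(n,v \right)} = 8 - - \frac{5 \left(-1 + v\right)}{2} = 8 - \left(\frac{5}{2} - \frac{5 v}{2}\right) = 8 + \left(- \frac{5}{2} + \frac{5 v}{2}\right) = \frac{11}{2} + \frac{5 v}{2}$)
$\left(V{\left(-135,167 \right)} + s{\left(7 \cdot 11,-161 \right)}\right) \left(12437 + 12340\right) = \left(\frac{1}{91 - 135} + \left(\frac{11}{2} + \frac{5}{2} \left(-161\right)\right)\right) \left(12437 + 12340\right) = \left(\frac{1}{-44} + \left(\frac{11}{2} - \frac{805}{2}\right)\right) 24777 = \left(- \frac{1}{44} - 397\right) 24777 = \left(- \frac{17469}{44}\right) 24777 = - \frac{432829413}{44}$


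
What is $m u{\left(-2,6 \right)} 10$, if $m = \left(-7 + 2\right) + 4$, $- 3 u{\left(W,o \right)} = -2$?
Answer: $- \frac{20}{3} \approx -6.6667$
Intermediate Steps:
$u{\left(W,o \right)} = \frac{2}{3}$ ($u{\left(W,o \right)} = \left(- \frac{1}{3}\right) \left(-2\right) = \frac{2}{3}$)
$m = -1$ ($m = -5 + 4 = -1$)
$m u{\left(-2,6 \right)} 10 = \left(-1\right) \frac{2}{3} \cdot 10 = \left(- \frac{2}{3}\right) 10 = - \frac{20}{3}$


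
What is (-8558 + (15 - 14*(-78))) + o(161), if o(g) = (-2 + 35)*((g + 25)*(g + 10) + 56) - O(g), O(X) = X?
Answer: 1043834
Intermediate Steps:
o(g) = 1848 - g + 33*(10 + g)*(25 + g) (o(g) = (-2 + 35)*((g + 25)*(g + 10) + 56) - g = 33*((25 + g)*(10 + g) + 56) - g = 33*((10 + g)*(25 + g) + 56) - g = 33*(56 + (10 + g)*(25 + g)) - g = (1848 + 33*(10 + g)*(25 + g)) - g = 1848 - g + 33*(10 + g)*(25 + g))
(-8558 + (15 - 14*(-78))) + o(161) = (-8558 + (15 - 14*(-78))) + (10098 + 33*161² + 1154*161) = (-8558 + (15 + 1092)) + (10098 + 33*25921 + 185794) = (-8558 + 1107) + (10098 + 855393 + 185794) = -7451 + 1051285 = 1043834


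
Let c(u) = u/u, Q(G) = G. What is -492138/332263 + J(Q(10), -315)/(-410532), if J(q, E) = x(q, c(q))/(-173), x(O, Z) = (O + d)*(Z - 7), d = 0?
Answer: -2912721890729/1966499562289 ≈ -1.4812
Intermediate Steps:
c(u) = 1
x(O, Z) = O*(-7 + Z) (x(O, Z) = (O + 0)*(Z - 7) = O*(-7 + Z))
J(q, E) = 6*q/173 (J(q, E) = (q*(-7 + 1))/(-173) = (q*(-6))*(-1/173) = -6*q*(-1/173) = 6*q/173)
-492138/332263 + J(Q(10), -315)/(-410532) = -492138/332263 + ((6/173)*10)/(-410532) = -492138*1/332263 + (60/173)*(-1/410532) = -492138/332263 - 5/5918503 = -2912721890729/1966499562289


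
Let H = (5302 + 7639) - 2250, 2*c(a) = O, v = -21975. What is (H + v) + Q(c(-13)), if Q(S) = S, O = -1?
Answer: -22569/2 ≈ -11285.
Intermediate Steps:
c(a) = -½ (c(a) = (½)*(-1) = -½)
H = 10691 (H = 12941 - 2250 = 10691)
(H + v) + Q(c(-13)) = (10691 - 21975) - ½ = -11284 - ½ = -22569/2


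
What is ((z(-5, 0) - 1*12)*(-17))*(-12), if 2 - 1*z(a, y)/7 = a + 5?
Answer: 408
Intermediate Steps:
z(a, y) = -21 - 7*a (z(a, y) = 14 - 7*(a + 5) = 14 - 7*(5 + a) = 14 + (-35 - 7*a) = -21 - 7*a)
((z(-5, 0) - 1*12)*(-17))*(-12) = (((-21 - 7*(-5)) - 1*12)*(-17))*(-12) = (((-21 + 35) - 12)*(-17))*(-12) = ((14 - 12)*(-17))*(-12) = (2*(-17))*(-12) = -34*(-12) = 408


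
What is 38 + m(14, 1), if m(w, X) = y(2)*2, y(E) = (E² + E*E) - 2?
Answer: 50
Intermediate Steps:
y(E) = -2 + 2*E² (y(E) = (E² + E²) - 2 = 2*E² - 2 = -2 + 2*E²)
m(w, X) = 12 (m(w, X) = (-2 + 2*2²)*2 = (-2 + 2*4)*2 = (-2 + 8)*2 = 6*2 = 12)
38 + m(14, 1) = 38 + 12 = 50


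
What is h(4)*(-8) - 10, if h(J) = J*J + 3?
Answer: -162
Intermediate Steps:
h(J) = 3 + J² (h(J) = J² + 3 = 3 + J²)
h(4)*(-8) - 10 = (3 + 4²)*(-8) - 10 = (3 + 16)*(-8) - 10 = 19*(-8) - 10 = -152 - 10 = -162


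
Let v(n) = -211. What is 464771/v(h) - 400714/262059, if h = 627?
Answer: -121881974143/55294449 ≈ -2204.2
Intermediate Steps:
464771/v(h) - 400714/262059 = 464771/(-211) - 400714/262059 = 464771*(-1/211) - 400714*1/262059 = -464771/211 - 400714/262059 = -121881974143/55294449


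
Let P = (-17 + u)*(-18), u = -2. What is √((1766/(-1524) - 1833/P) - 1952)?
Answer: I*√11403608765/2413 ≈ 44.255*I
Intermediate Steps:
P = 342 (P = (-17 - 2)*(-18) = -19*(-18) = 342)
√((1766/(-1524) - 1833/P) - 1952) = √((1766/(-1524) - 1833/342) - 1952) = √((1766*(-1/1524) - 1833*1/342) - 1952) = √((-883/762 - 611/114) - 1952) = √(-15729/2413 - 1952) = √(-4725905/2413) = I*√11403608765/2413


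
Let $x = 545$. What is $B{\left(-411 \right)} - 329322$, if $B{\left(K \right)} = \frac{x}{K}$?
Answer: $- \frac{135351887}{411} \approx -3.2932 \cdot 10^{5}$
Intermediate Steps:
$B{\left(K \right)} = \frac{545}{K}$
$B{\left(-411 \right)} - 329322 = \frac{545}{-411} - 329322 = 545 \left(- \frac{1}{411}\right) - 329322 = - \frac{545}{411} - 329322 = - \frac{135351887}{411}$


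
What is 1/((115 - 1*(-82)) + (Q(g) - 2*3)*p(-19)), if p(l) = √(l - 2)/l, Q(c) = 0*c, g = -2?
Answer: 71117/14010805 - 114*I*√21/14010805 ≈ 0.0050759 - 3.7286e-5*I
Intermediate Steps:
Q(c) = 0
p(l) = √(-2 + l)/l
1/((115 - 1*(-82)) + (Q(g) - 2*3)*p(-19)) = 1/((115 - 1*(-82)) + (0 - 2*3)*(√(-2 - 19)/(-19))) = 1/((115 + 82) + (0 - 6)*(-I*√21/19)) = 1/(197 - (-6)*I*√21/19) = 1/(197 + 6*I*√21/19)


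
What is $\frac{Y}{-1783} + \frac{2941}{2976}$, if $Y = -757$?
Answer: $\frac{7496635}{5306208} \approx 1.4128$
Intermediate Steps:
$\frac{Y}{-1783} + \frac{2941}{2976} = - \frac{757}{-1783} + \frac{2941}{2976} = \left(-757\right) \left(- \frac{1}{1783}\right) + 2941 \cdot \frac{1}{2976} = \frac{757}{1783} + \frac{2941}{2976} = \frac{7496635}{5306208}$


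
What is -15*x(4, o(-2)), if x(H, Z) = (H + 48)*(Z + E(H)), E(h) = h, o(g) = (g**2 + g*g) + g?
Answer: -7800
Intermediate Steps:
o(g) = g + 2*g**2 (o(g) = (g**2 + g**2) + g = 2*g**2 + g = g + 2*g**2)
x(H, Z) = (48 + H)*(H + Z) (x(H, Z) = (H + 48)*(Z + H) = (48 + H)*(H + Z))
-15*x(4, o(-2)) = -15*(4**2 + 48*4 + 48*(-2*(1 + 2*(-2))) + 4*(-2*(1 + 2*(-2)))) = -15*(16 + 192 + 48*(-2*(1 - 4)) + 4*(-2*(1 - 4))) = -15*(16 + 192 + 48*(-2*(-3)) + 4*(-2*(-3))) = -15*(16 + 192 + 48*6 + 4*6) = -15*(16 + 192 + 288 + 24) = -15*520 = -7800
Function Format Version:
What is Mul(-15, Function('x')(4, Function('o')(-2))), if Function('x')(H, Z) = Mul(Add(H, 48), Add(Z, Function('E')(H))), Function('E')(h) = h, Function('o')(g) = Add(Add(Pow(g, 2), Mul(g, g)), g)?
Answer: -7800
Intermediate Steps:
Function('o')(g) = Add(g, Mul(2, Pow(g, 2))) (Function('o')(g) = Add(Add(Pow(g, 2), Pow(g, 2)), g) = Add(Mul(2, Pow(g, 2)), g) = Add(g, Mul(2, Pow(g, 2))))
Function('x')(H, Z) = Mul(Add(48, H), Add(H, Z)) (Function('x')(H, Z) = Mul(Add(H, 48), Add(Z, H)) = Mul(Add(48, H), Add(H, Z)))
Mul(-15, Function('x')(4, Function('o')(-2))) = Mul(-15, Add(Pow(4, 2), Mul(48, 4), Mul(48, Mul(-2, Add(1, Mul(2, -2)))), Mul(4, Mul(-2, Add(1, Mul(2, -2)))))) = Mul(-15, Add(16, 192, Mul(48, Mul(-2, Add(1, -4))), Mul(4, Mul(-2, Add(1, -4))))) = Mul(-15, Add(16, 192, Mul(48, Mul(-2, -3)), Mul(4, Mul(-2, -3)))) = Mul(-15, Add(16, 192, Mul(48, 6), Mul(4, 6))) = Mul(-15, Add(16, 192, 288, 24)) = Mul(-15, 520) = -7800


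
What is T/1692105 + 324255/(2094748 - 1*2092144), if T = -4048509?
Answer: 59792354371/489582380 ≈ 122.13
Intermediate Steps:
T/1692105 + 324255/(2094748 - 1*2092144) = -4048509/1692105 + 324255/(2094748 - 1*2092144) = -4048509*1/1692105 + 324255/(2094748 - 2092144) = -1349503/564035 + 324255/2604 = -1349503/564035 + 324255*(1/2604) = -1349503/564035 + 108085/868 = 59792354371/489582380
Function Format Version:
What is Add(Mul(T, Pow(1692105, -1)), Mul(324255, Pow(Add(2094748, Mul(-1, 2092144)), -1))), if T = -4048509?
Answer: Rational(59792354371, 489582380) ≈ 122.13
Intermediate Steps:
Add(Mul(T, Pow(1692105, -1)), Mul(324255, Pow(Add(2094748, Mul(-1, 2092144)), -1))) = Add(Mul(-4048509, Pow(1692105, -1)), Mul(324255, Pow(Add(2094748, Mul(-1, 2092144)), -1))) = Add(Mul(-4048509, Rational(1, 1692105)), Mul(324255, Pow(Add(2094748, -2092144), -1))) = Add(Rational(-1349503, 564035), Mul(324255, Pow(2604, -1))) = Add(Rational(-1349503, 564035), Mul(324255, Rational(1, 2604))) = Add(Rational(-1349503, 564035), Rational(108085, 868)) = Rational(59792354371, 489582380)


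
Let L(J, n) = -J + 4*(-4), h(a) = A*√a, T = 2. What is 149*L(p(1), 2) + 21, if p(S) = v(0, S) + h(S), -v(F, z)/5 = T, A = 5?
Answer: -1618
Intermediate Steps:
v(F, z) = -10 (v(F, z) = -5*2 = -10)
h(a) = 5*√a
p(S) = -10 + 5*√S
L(J, n) = -16 - J (L(J, n) = -J - 16 = -16 - J)
149*L(p(1), 2) + 21 = 149*(-16 - (-10 + 5*√1)) + 21 = 149*(-16 - (-10 + 5*1)) + 21 = 149*(-16 - (-10 + 5)) + 21 = 149*(-16 - 1*(-5)) + 21 = 149*(-16 + 5) + 21 = 149*(-11) + 21 = -1639 + 21 = -1618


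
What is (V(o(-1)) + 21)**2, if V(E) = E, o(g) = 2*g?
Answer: 361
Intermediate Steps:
(V(o(-1)) + 21)**2 = (2*(-1) + 21)**2 = (-2 + 21)**2 = 19**2 = 361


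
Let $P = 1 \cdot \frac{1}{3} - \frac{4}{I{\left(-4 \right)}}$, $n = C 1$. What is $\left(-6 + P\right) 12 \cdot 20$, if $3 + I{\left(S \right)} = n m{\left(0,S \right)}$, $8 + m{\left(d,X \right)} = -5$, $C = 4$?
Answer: $- \frac{14768}{11} \approx -1342.5$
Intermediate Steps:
$m{\left(d,X \right)} = -13$ ($m{\left(d,X \right)} = -8 - 5 = -13$)
$n = 4$ ($n = 4 \cdot 1 = 4$)
$I{\left(S \right)} = -55$ ($I{\left(S \right)} = -3 + 4 \left(-13\right) = -3 - 52 = -55$)
$P = \frac{67}{165}$ ($P = 1 \cdot \frac{1}{3} - \frac{4}{-55} = 1 \cdot \frac{1}{3} - - \frac{4}{55} = \frac{1}{3} + \frac{4}{55} = \frac{67}{165} \approx 0.40606$)
$\left(-6 + P\right) 12 \cdot 20 = \left(-6 + \frac{67}{165}\right) 12 \cdot 20 = \left(- \frac{923}{165}\right) 12 \cdot 20 = \left(- \frac{3692}{55}\right) 20 = - \frac{14768}{11}$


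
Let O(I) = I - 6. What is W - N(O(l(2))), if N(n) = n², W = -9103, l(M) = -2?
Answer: -9167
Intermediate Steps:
O(I) = -6 + I
W - N(O(l(2))) = -9103 - (-6 - 2)² = -9103 - 1*(-8)² = -9103 - 1*64 = -9103 - 64 = -9167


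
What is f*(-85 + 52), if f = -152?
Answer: 5016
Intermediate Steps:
f*(-85 + 52) = -152*(-85 + 52) = -152*(-33) = 5016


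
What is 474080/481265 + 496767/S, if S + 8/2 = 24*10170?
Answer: 70957624067/23493047228 ≈ 3.0204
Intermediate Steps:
S = 244076 (S = -4 + 24*10170 = -4 + 244080 = 244076)
474080/481265 + 496767/S = 474080/481265 + 496767/244076 = 474080*(1/481265) + 496767*(1/244076) = 94816/96253 + 496767/244076 = 70957624067/23493047228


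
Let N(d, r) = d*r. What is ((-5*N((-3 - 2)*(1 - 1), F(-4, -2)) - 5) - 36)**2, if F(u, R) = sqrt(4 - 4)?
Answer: 1681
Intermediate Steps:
F(u, R) = 0 (F(u, R) = sqrt(0) = 0)
((-5*N((-3 - 2)*(1 - 1), F(-4, -2)) - 5) - 36)**2 = ((-5*(-3 - 2)*(1 - 1)*0 - 5) - 36)**2 = ((-5*(-5*0)*0 - 5) - 36)**2 = ((-0*0 - 5) - 36)**2 = ((-5*0 - 5) - 36)**2 = ((0 - 5) - 36)**2 = (-5 - 36)**2 = (-41)**2 = 1681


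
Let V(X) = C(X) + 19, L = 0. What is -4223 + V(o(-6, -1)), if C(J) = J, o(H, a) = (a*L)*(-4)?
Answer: -4204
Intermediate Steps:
o(H, a) = 0 (o(H, a) = (a*0)*(-4) = 0*(-4) = 0)
V(X) = 19 + X (V(X) = X + 19 = 19 + X)
-4223 + V(o(-6, -1)) = -4223 + (19 + 0) = -4223 + 19 = -4204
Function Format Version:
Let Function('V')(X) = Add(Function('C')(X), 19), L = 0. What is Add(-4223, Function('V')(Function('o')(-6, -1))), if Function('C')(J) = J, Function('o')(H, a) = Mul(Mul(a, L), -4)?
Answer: -4204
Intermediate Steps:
Function('o')(H, a) = 0 (Function('o')(H, a) = Mul(Mul(a, 0), -4) = Mul(0, -4) = 0)
Function('V')(X) = Add(19, X) (Function('V')(X) = Add(X, 19) = Add(19, X))
Add(-4223, Function('V')(Function('o')(-6, -1))) = Add(-4223, Add(19, 0)) = Add(-4223, 19) = -4204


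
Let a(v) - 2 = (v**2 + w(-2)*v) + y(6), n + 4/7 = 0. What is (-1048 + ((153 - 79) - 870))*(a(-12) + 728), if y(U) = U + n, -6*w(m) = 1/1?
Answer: -11377480/7 ≈ -1.6254e+6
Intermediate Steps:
n = -4/7 (n = -4/7 + 0 = -4/7 ≈ -0.57143)
w(m) = -1/6 (w(m) = -1/6/1 = -1/6*1 = -1/6)
y(U) = -4/7 + U (y(U) = U - 4/7 = -4/7 + U)
a(v) = 52/7 + v**2 - v/6 (a(v) = 2 + ((v**2 - v/6) + (-4/7 + 6)) = 2 + ((v**2 - v/6) + 38/7) = 2 + (38/7 + v**2 - v/6) = 52/7 + v**2 - v/6)
(-1048 + ((153 - 79) - 870))*(a(-12) + 728) = (-1048 + ((153 - 79) - 870))*((52/7 + (-12)**2 - 1/6*(-12)) + 728) = (-1048 + (74 - 870))*((52/7 + 144 + 2) + 728) = (-1048 - 796)*(1074/7 + 728) = -1844*6170/7 = -11377480/7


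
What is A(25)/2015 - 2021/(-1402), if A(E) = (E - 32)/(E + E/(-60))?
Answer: 1201215157/833383850 ≈ 1.4414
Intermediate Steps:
A(E) = 60*(-32 + E)/(59*E) (A(E) = (-32 + E)/(E + E*(-1/60)) = (-32 + E)/(E - E/60) = (-32 + E)/((59*E/60)) = (-32 + E)*(60/(59*E)) = 60*(-32 + E)/(59*E))
A(25)/2015 - 2021/(-1402) = ((60/59)*(-32 + 25)/25)/2015 - 2021/(-1402) = ((60/59)*(1/25)*(-7))*(1/2015) - 2021*(-1/1402) = -84/295*1/2015 + 2021/1402 = -84/594425 + 2021/1402 = 1201215157/833383850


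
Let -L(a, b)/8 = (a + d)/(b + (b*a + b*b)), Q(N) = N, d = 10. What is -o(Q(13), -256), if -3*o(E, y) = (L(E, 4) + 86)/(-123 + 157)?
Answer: 751/918 ≈ 0.81808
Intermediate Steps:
L(a, b) = -8*(10 + a)/(b + b**2 + a*b) (L(a, b) = -8*(a + 10)/(b + (b*a + b*b)) = -8*(10 + a)/(b + (a*b + b**2)) = -8*(10 + a)/(b + (b**2 + a*b)) = -8*(10 + a)/(b + b**2 + a*b))
o(E, y) = -43/51 - (-10 - E)/(51*(5 + E)) (o(E, y) = -(8*(-10 - E)/(4*(1 + E + 4)) + 86)/(3*(-123 + 157)) = -(8*(1/4)*(-10 - E)/(5 + E) + 86)/(3*34) = -(2*(-10 - E)/(5 + E) + 86)/(3*34) = -(86 + 2*(-10 - E)/(5 + E))/(3*34) = -(43/17 + (-10 - E)/(17*(5 + E)))/3 = -43/51 - (-10 - E)/(51*(5 + E)))
-o(Q(13), -256) = -(-205 - 42*13)/(51*(5 + 13)) = -(-205 - 546)/(51*18) = -(-751)/(51*18) = -1*(-751/918) = 751/918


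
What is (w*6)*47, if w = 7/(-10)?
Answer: -987/5 ≈ -197.40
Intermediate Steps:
w = -7/10 (w = 7*(-⅒) = -7/10 ≈ -0.70000)
(w*6)*47 = -7/10*6*47 = -21/5*47 = -987/5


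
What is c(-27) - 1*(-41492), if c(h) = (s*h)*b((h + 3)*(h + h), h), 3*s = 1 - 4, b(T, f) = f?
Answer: 40763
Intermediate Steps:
s = -1 (s = (1 - 4)/3 = (⅓)*(-3) = -1)
c(h) = -h² (c(h) = (-h)*h = -h²)
c(-27) - 1*(-41492) = -1*(-27)² - 1*(-41492) = -1*729 + 41492 = -729 + 41492 = 40763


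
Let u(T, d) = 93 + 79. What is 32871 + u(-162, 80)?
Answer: 33043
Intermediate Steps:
u(T, d) = 172
32871 + u(-162, 80) = 32871 + 172 = 33043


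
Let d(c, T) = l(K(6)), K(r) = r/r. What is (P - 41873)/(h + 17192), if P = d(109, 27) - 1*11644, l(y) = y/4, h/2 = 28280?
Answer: -30581/42144 ≈ -0.72563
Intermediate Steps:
K(r) = 1
h = 56560 (h = 2*28280 = 56560)
l(y) = y/4 (l(y) = y*(¼) = y/4)
d(c, T) = ¼ (d(c, T) = (¼)*1 = ¼)
P = -46575/4 (P = ¼ - 1*11644 = ¼ - 11644 = -46575/4 ≈ -11644.)
(P - 41873)/(h + 17192) = (-46575/4 - 41873)/(56560 + 17192) = -214067/4/73752 = -214067/4*1/73752 = -30581/42144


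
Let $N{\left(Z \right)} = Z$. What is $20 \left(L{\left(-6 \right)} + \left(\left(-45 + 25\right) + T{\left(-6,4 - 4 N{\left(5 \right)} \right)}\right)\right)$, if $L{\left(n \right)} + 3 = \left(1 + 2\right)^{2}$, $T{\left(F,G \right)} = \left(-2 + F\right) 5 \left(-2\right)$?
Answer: $1320$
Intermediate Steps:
$T{\left(F,G \right)} = 20 - 10 F$ ($T{\left(F,G \right)} = \left(-2 + F\right) \left(-10\right) = 20 - 10 F$)
$L{\left(n \right)} = 6$ ($L{\left(n \right)} = -3 + \left(1 + 2\right)^{2} = -3 + 3^{2} = -3 + 9 = 6$)
$20 \left(L{\left(-6 \right)} + \left(\left(-45 + 25\right) + T{\left(-6,4 - 4 N{\left(5 \right)} \right)}\right)\right) = 20 \left(6 + \left(\left(-45 + 25\right) + \left(20 - -60\right)\right)\right) = 20 \left(6 + \left(-20 + \left(20 + 60\right)\right)\right) = 20 \left(6 + \left(-20 + 80\right)\right) = 20 \left(6 + 60\right) = 20 \cdot 66 = 1320$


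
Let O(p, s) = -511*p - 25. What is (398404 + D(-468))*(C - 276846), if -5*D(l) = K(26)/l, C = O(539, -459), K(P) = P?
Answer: -660115606010/3 ≈ -2.2004e+11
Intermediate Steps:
O(p, s) = -25 - 511*p
C = -275454 (C = -25 - 511*539 = -25 - 275429 = -275454)
D(l) = -26/(5*l)
(398404 + D(-468))*(C - 276846) = (398404 - 26/5/(-468))*(-275454 - 276846) = (398404 - 26/5*(-1/468))*(-552300) = (398404 + 1/90)*(-552300) = (35856361/90)*(-552300) = -660115606010/3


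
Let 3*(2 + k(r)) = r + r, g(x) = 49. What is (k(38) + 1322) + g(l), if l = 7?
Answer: 4183/3 ≈ 1394.3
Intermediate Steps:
k(r) = -2 + 2*r/3 (k(r) = -2 + (r + r)/3 = -2 + (2*r)/3 = -2 + 2*r/3)
(k(38) + 1322) + g(l) = ((-2 + (⅔)*38) + 1322) + 49 = ((-2 + 76/3) + 1322) + 49 = (70/3 + 1322) + 49 = 4036/3 + 49 = 4183/3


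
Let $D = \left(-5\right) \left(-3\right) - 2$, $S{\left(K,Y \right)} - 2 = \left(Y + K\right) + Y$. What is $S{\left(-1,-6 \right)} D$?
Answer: $-143$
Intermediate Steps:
$S{\left(K,Y \right)} = 2 + K + 2 Y$ ($S{\left(K,Y \right)} = 2 + \left(\left(Y + K\right) + Y\right) = 2 + \left(\left(K + Y\right) + Y\right) = 2 + \left(K + 2 Y\right) = 2 + K + 2 Y$)
$D = 13$ ($D = 15 - 2 = 13$)
$S{\left(-1,-6 \right)} D = \left(2 - 1 + 2 \left(-6\right)\right) 13 = \left(2 - 1 - 12\right) 13 = \left(-11\right) 13 = -143$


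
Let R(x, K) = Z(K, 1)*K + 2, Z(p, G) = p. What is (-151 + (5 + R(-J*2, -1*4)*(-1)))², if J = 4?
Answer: 26896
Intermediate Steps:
R(x, K) = 2 + K² (R(x, K) = K*K + 2 = K² + 2 = 2 + K²)
(-151 + (5 + R(-J*2, -1*4)*(-1)))² = (-151 + (5 + (2 + (-1*4)²)*(-1)))² = (-151 + (5 + (2 + (-4)²)*(-1)))² = (-151 + (5 + (2 + 16)*(-1)))² = (-151 + (5 + 18*(-1)))² = (-151 + (5 - 18))² = (-151 - 13)² = (-164)² = 26896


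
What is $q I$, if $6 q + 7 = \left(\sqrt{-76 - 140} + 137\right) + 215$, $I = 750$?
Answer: $43125 + 750 i \sqrt{6} \approx 43125.0 + 1837.1 i$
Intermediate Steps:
$q = \frac{115}{2} + i \sqrt{6}$ ($q = - \frac{7}{6} + \frac{\left(\sqrt{-76 - 140} + 137\right) + 215}{6} = - \frac{7}{6} + \frac{\left(\sqrt{-216} + 137\right) + 215}{6} = - \frac{7}{6} + \frac{\left(6 i \sqrt{6} + 137\right) + 215}{6} = - \frac{7}{6} + \frac{\left(137 + 6 i \sqrt{6}\right) + 215}{6} = - \frac{7}{6} + \frac{352 + 6 i \sqrt{6}}{6} = - \frac{7}{6} + \left(\frac{176}{3} + i \sqrt{6}\right) = \frac{115}{2} + i \sqrt{6} \approx 57.5 + 2.4495 i$)
$q I = \left(\frac{115}{2} + i \sqrt{6}\right) 750 = 43125 + 750 i \sqrt{6}$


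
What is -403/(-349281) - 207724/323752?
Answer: -1645990327/2570009598 ≈ -0.64046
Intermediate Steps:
-403/(-349281) - 207724/323752 = -403*(-1/349281) - 207724*1/323752 = 403/349281 - 4721/7358 = -1645990327/2570009598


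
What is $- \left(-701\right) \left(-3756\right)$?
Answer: $-2632956$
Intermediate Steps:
$- \left(-701\right) \left(-3756\right) = \left(-1\right) 2632956 = -2632956$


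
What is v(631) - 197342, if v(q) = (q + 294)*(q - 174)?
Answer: 225383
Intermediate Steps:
v(q) = (-174 + q)*(294 + q) (v(q) = (294 + q)*(-174 + q) = (-174 + q)*(294 + q))
v(631) - 197342 = (-51156 + 631² + 120*631) - 197342 = (-51156 + 398161 + 75720) - 197342 = 422725 - 197342 = 225383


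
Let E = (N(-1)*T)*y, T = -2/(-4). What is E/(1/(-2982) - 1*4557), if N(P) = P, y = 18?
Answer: 26838/13588975 ≈ 0.0019750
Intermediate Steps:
T = ½ (T = -2*(-¼) = ½ ≈ 0.50000)
E = -9 (E = -1*½*18 = -½*18 = -9)
E/(1/(-2982) - 1*4557) = -9/(1/(-2982) - 1*4557) = -9/(-1/2982 - 4557) = -9/(-13588975/2982) = -9*(-2982/13588975) = 26838/13588975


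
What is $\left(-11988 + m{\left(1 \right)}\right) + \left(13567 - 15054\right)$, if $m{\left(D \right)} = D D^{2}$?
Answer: $-13474$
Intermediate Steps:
$m{\left(D \right)} = D^{3}$
$\left(-11988 + m{\left(1 \right)}\right) + \left(13567 - 15054\right) = \left(-11988 + 1^{3}\right) + \left(13567 - 15054\right) = \left(-11988 + 1\right) + \left(13567 - 15054\right) = -11987 - 1487 = -13474$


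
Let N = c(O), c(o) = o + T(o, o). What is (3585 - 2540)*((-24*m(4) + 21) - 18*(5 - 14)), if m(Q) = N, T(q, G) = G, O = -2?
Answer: 291555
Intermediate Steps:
c(o) = 2*o (c(o) = o + o = 2*o)
N = -4 (N = 2*(-2) = -4)
m(Q) = -4
(3585 - 2540)*((-24*m(4) + 21) - 18*(5 - 14)) = (3585 - 2540)*((-24*(-4) + 21) - 18*(5 - 14)) = 1045*((96 + 21) - 18*(-9)) = 1045*(117 + 162) = 1045*279 = 291555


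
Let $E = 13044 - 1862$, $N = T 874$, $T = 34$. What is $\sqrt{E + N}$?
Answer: $143 \sqrt{2} \approx 202.23$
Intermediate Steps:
$N = 29716$ ($N = 34 \cdot 874 = 29716$)
$E = 11182$ ($E = 13044 - 1862 = 11182$)
$\sqrt{E + N} = \sqrt{11182 + 29716} = \sqrt{40898} = 143 \sqrt{2}$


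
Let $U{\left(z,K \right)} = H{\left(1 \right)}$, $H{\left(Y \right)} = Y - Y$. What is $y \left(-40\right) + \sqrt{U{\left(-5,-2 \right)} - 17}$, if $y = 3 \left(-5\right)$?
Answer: $600 + i \sqrt{17} \approx 600.0 + 4.1231 i$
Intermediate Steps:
$H{\left(Y \right)} = 0$
$U{\left(z,K \right)} = 0$
$y = -15$
$y \left(-40\right) + \sqrt{U{\left(-5,-2 \right)} - 17} = \left(-15\right) \left(-40\right) + \sqrt{0 - 17} = 600 + \sqrt{-17} = 600 + i \sqrt{17}$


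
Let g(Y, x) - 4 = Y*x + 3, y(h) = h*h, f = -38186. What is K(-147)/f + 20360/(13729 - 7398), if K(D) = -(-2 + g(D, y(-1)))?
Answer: 388283979/120877783 ≈ 3.2122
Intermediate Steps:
y(h) = h**2
g(Y, x) = 7 + Y*x (g(Y, x) = 4 + (Y*x + 3) = 4 + (3 + Y*x) = 7 + Y*x)
K(D) = -5 - D (K(D) = -(-2 + (7 + D*(-1)**2)) = -(-2 + (7 + D*1)) = -(-2 + (7 + D)) = -(5 + D) = -5 - D)
K(-147)/f + 20360/(13729 - 7398) = (-5 - 1*(-147))/(-38186) + 20360/(13729 - 7398) = (-5 + 147)*(-1/38186) + 20360/6331 = 142*(-1/38186) + 20360*(1/6331) = -71/19093 + 20360/6331 = 388283979/120877783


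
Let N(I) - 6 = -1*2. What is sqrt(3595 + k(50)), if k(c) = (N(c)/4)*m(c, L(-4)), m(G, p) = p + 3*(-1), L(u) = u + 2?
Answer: sqrt(3590) ≈ 59.917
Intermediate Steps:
L(u) = 2 + u
N(I) = 4 (N(I) = 6 - 1*2 = 6 - 2 = 4)
m(G, p) = -3 + p (m(G, p) = p - 3 = -3 + p)
k(c) = -5 (k(c) = (4/4)*(-3 + (2 - 4)) = (4*(1/4))*(-3 - 2) = 1*(-5) = -5)
sqrt(3595 + k(50)) = sqrt(3595 - 5) = sqrt(3590)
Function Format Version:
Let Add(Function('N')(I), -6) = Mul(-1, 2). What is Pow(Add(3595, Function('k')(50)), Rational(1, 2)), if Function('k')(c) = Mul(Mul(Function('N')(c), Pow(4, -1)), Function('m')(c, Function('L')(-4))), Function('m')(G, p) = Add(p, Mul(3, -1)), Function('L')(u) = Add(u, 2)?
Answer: Pow(3590, Rational(1, 2)) ≈ 59.917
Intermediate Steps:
Function('L')(u) = Add(2, u)
Function('N')(I) = 4 (Function('N')(I) = Add(6, Mul(-1, 2)) = Add(6, -2) = 4)
Function('m')(G, p) = Add(-3, p) (Function('m')(G, p) = Add(p, -3) = Add(-3, p))
Function('k')(c) = -5 (Function('k')(c) = Mul(Mul(4, Pow(4, -1)), Add(-3, Add(2, -4))) = Mul(Mul(4, Rational(1, 4)), Add(-3, -2)) = Mul(1, -5) = -5)
Pow(Add(3595, Function('k')(50)), Rational(1, 2)) = Pow(Add(3595, -5), Rational(1, 2)) = Pow(3590, Rational(1, 2))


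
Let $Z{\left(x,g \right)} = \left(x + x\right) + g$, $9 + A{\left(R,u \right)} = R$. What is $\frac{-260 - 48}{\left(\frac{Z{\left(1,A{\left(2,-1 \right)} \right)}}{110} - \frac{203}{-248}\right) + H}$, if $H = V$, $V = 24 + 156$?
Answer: $- \frac{840224}{493149} \approx -1.7038$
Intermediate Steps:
$A{\left(R,u \right)} = -9 + R$
$V = 180$
$H = 180$
$Z{\left(x,g \right)} = g + 2 x$ ($Z{\left(x,g \right)} = 2 x + g = g + 2 x$)
$\frac{-260 - 48}{\left(\frac{Z{\left(1,A{\left(2,-1 \right)} \right)}}{110} - \frac{203}{-248}\right) + H} = \frac{-260 - 48}{\left(\frac{\left(-9 + 2\right) + 2 \cdot 1}{110} - \frac{203}{-248}\right) + 180} = - \frac{308}{\left(\left(-7 + 2\right) \frac{1}{110} - - \frac{203}{248}\right) + 180} = - \frac{308}{\left(\left(-5\right) \frac{1}{110} + \frac{203}{248}\right) + 180} = - \frac{308}{\left(- \frac{1}{22} + \frac{203}{248}\right) + 180} = - \frac{308}{\frac{2109}{2728} + 180} = - \frac{308}{\frac{493149}{2728}} = \left(-308\right) \frac{2728}{493149} = - \frac{840224}{493149}$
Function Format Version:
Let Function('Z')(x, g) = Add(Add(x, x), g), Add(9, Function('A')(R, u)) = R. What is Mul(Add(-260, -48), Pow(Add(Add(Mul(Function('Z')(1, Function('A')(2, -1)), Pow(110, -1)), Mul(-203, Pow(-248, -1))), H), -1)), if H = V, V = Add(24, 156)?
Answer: Rational(-840224, 493149) ≈ -1.7038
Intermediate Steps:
Function('A')(R, u) = Add(-9, R)
V = 180
H = 180
Function('Z')(x, g) = Add(g, Mul(2, x)) (Function('Z')(x, g) = Add(Mul(2, x), g) = Add(g, Mul(2, x)))
Mul(Add(-260, -48), Pow(Add(Add(Mul(Function('Z')(1, Function('A')(2, -1)), Pow(110, -1)), Mul(-203, Pow(-248, -1))), H), -1)) = Mul(Add(-260, -48), Pow(Add(Add(Mul(Add(Add(-9, 2), Mul(2, 1)), Pow(110, -1)), Mul(-203, Pow(-248, -1))), 180), -1)) = Mul(-308, Pow(Add(Add(Mul(Add(-7, 2), Rational(1, 110)), Mul(-203, Rational(-1, 248))), 180), -1)) = Mul(-308, Pow(Add(Add(Mul(-5, Rational(1, 110)), Rational(203, 248)), 180), -1)) = Mul(-308, Pow(Add(Add(Rational(-1, 22), Rational(203, 248)), 180), -1)) = Mul(-308, Pow(Add(Rational(2109, 2728), 180), -1)) = Mul(-308, Pow(Rational(493149, 2728), -1)) = Mul(-308, Rational(2728, 493149)) = Rational(-840224, 493149)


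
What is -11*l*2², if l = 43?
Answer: -1892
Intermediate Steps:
-11*l*2² = -11*43*2² = -473*4 = -1892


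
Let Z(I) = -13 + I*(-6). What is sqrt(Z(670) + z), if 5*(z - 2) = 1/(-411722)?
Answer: I*sqrt(17082874659553710)/2058610 ≈ 63.49*I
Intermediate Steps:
Z(I) = -13 - 6*I
z = 4117219/2058610 (z = 2 + (1/5)/(-411722) = 2 + (1/5)*(-1/411722) = 2 - 1/2058610 = 4117219/2058610 ≈ 2.0000)
sqrt(Z(670) + z) = sqrt((-13 - 6*670) + 4117219/2058610) = sqrt((-13 - 4020) + 4117219/2058610) = sqrt(-4033 + 4117219/2058610) = sqrt(-8298256911/2058610) = I*sqrt(17082874659553710)/2058610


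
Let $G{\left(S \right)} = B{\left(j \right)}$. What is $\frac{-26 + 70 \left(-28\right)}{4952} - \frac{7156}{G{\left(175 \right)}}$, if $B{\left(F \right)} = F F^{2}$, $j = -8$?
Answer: $\frac{1075615}{79232} \approx 13.576$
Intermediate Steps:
$B{\left(F \right)} = F^{3}$
$G{\left(S \right)} = -512$ ($G{\left(S \right)} = \left(-8\right)^{3} = -512$)
$\frac{-26 + 70 \left(-28\right)}{4952} - \frac{7156}{G{\left(175 \right)}} = \frac{-26 + 70 \left(-28\right)}{4952} - \frac{7156}{-512} = \left(-26 - 1960\right) \frac{1}{4952} - - \frac{1789}{128} = \left(-1986\right) \frac{1}{4952} + \frac{1789}{128} = - \frac{993}{2476} + \frac{1789}{128} = \frac{1075615}{79232}$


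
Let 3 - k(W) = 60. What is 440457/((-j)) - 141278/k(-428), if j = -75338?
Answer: 10668708013/4294266 ≈ 2484.4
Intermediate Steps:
k(W) = -57 (k(W) = 3 - 1*60 = 3 - 60 = -57)
440457/((-j)) - 141278/k(-428) = 440457/((-1*(-75338))) - 141278/(-57) = 440457/75338 - 141278*(-1/57) = 440457*(1/75338) + 141278/57 = 440457/75338 + 141278/57 = 10668708013/4294266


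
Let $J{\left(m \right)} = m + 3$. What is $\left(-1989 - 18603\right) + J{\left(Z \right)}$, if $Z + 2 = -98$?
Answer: $-20689$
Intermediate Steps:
$Z = -100$ ($Z = -2 - 98 = -100$)
$J{\left(m \right)} = 3 + m$
$\left(-1989 - 18603\right) + J{\left(Z \right)} = \left(-1989 - 18603\right) + \left(3 - 100\right) = -20592 - 97 = -20689$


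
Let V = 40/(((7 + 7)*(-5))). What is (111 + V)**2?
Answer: 597529/49 ≈ 12194.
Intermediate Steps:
V = -4/7 (V = 40/((14*(-5))) = 40/(-70) = 40*(-1/70) = -4/7 ≈ -0.57143)
(111 + V)**2 = (111 - 4/7)**2 = (773/7)**2 = 597529/49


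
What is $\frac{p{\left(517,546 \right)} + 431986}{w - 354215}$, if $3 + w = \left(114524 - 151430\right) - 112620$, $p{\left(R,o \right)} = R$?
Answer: $- \frac{432503}{503744} \approx -0.85858$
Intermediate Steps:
$w = -149529$ ($w = -3 + \left(\left(114524 - 151430\right) - 112620\right) = -3 - 149526 = -149529$)
$\frac{p{\left(517,546 \right)} + 431986}{w - 354215} = \frac{517 + 431986}{-149529 - 354215} = \frac{432503}{-503744} = 432503 \left(- \frac{1}{503744}\right) = - \frac{432503}{503744}$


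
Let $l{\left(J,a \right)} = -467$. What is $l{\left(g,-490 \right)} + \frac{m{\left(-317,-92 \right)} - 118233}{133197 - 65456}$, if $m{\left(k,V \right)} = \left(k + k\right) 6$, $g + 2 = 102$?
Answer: $- \frac{31757084}{67741} \approx -468.8$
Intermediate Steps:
$g = 100$ ($g = -2 + 102 = 100$)
$m{\left(k,V \right)} = 12 k$ ($m{\left(k,V \right)} = 2 k 6 = 12 k$)
$l{\left(g,-490 \right)} + \frac{m{\left(-317,-92 \right)} - 118233}{133197 - 65456} = -467 + \frac{12 \left(-317\right) - 118233}{133197 - 65456} = -467 + \frac{-3804 - 118233}{67741} = -467 - \frac{122037}{67741} = - \frac{31757084}{67741}$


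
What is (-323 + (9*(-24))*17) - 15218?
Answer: -19213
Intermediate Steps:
(-323 + (9*(-24))*17) - 15218 = (-323 - 216*17) - 15218 = (-323 - 3672) - 15218 = -3995 - 15218 = -19213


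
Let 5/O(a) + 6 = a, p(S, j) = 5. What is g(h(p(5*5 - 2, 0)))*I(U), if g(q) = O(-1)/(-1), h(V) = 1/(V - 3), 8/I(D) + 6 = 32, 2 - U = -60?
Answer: 20/91 ≈ 0.21978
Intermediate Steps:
U = 62 (U = 2 - 1*(-60) = 2 + 60 = 62)
I(D) = 4/13 (I(D) = 8/(-6 + 32) = 8/26 = 8*(1/26) = 4/13)
h(V) = 1/(-3 + V)
O(a) = 5/(-6 + a)
g(q) = 5/7 (g(q) = (5/(-6 - 1))/(-1) = (5/(-7))*(-1) = (5*(-⅐))*(-1) = -5/7*(-1) = 5/7)
g(h(p(5*5 - 2, 0)))*I(U) = (5/7)*(4/13) = 20/91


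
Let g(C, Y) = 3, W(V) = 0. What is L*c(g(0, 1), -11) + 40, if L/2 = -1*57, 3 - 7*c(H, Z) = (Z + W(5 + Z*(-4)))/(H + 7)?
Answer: -937/35 ≈ -26.771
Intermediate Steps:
c(H, Z) = 3/7 - Z/(7*(7 + H)) (c(H, Z) = 3/7 - (Z + 0)/(7*(H + 7)) = 3/7 - Z/(7*(7 + H)))
L = -114 (L = 2*(-1*57) = 2*(-57) = -114)
L*c(g(0, 1), -11) + 40 = -114*(21 - 1*(-11) + 3*3)/(7*(7 + 3)) + 40 = -114*(21 + 11 + 9)/(7*10) + 40 = -114*41/(7*10) + 40 = -114*41/70 + 40 = -2337/35 + 40 = -937/35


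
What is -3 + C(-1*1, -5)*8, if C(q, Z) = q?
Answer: -11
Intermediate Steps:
-3 + C(-1*1, -5)*8 = -3 - 1*1*8 = -3 - 1*8 = -3 - 8 = -11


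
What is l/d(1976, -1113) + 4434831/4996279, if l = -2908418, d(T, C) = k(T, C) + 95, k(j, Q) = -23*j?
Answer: 14732400666965/226596241487 ≈ 65.016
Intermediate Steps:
d(T, C) = 95 - 23*T (d(T, C) = -23*T + 95 = 95 - 23*T)
l/d(1976, -1113) + 4434831/4996279 = -2908418/(95 - 23*1976) + 4434831/4996279 = -2908418/(95 - 45448) + 4434831*(1/4996279) = -2908418/(-45353) + 4434831/4996279 = -2908418*(-1/45353) + 4434831/4996279 = 2908418/45353 + 4434831/4996279 = 14732400666965/226596241487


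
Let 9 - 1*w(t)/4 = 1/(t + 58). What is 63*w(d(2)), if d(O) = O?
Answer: 11319/5 ≈ 2263.8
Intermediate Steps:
w(t) = 36 - 4/(58 + t) (w(t) = 36 - 4/(t + 58) = 36 - 4/(58 + t))
63*w(d(2)) = 63*(4*(521 + 9*2)/(58 + 2)) = 63*(4*(521 + 18)/60) = 63*(4*(1/60)*539) = 63*(539/15) = 11319/5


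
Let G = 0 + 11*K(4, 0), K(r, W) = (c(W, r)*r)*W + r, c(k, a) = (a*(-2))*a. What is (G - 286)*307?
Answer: -74294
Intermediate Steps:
c(k, a) = -2*a**2 (c(k, a) = (-2*a)*a = -2*a**2)
K(r, W) = r - 2*W*r**3 (K(r, W) = ((-2*r**2)*r)*W + r = (-2*r**3)*W + r = -2*W*r**3 + r = r - 2*W*r**3)
G = 44 (G = 0 + 11*(4 - 2*0*4**3) = 0 + 11*(4 - 2*0*64) = 0 + 11*(4 + 0) = 0 + 11*4 = 0 + 44 = 44)
(G - 286)*307 = (44 - 286)*307 = -242*307 = -74294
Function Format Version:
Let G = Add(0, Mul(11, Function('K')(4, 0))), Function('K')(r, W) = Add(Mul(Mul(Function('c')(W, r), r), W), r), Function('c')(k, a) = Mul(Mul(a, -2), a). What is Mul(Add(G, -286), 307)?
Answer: -74294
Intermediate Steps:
Function('c')(k, a) = Mul(-2, Pow(a, 2)) (Function('c')(k, a) = Mul(Mul(-2, a), a) = Mul(-2, Pow(a, 2)))
Function('K')(r, W) = Add(r, Mul(-2, W, Pow(r, 3))) (Function('K')(r, W) = Add(Mul(Mul(Mul(-2, Pow(r, 2)), r), W), r) = Add(Mul(Mul(-2, Pow(r, 3)), W), r) = Add(Mul(-2, W, Pow(r, 3)), r) = Add(r, Mul(-2, W, Pow(r, 3))))
G = 44 (G = Add(0, Mul(11, Add(4, Mul(-2, 0, Pow(4, 3))))) = Add(0, Mul(11, Add(4, Mul(-2, 0, 64)))) = Add(0, Mul(11, Add(4, 0))) = Add(0, Mul(11, 4)) = Add(0, 44) = 44)
Mul(Add(G, -286), 307) = Mul(Add(44, -286), 307) = Mul(-242, 307) = -74294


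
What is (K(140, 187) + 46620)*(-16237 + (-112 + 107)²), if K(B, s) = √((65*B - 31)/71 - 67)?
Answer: -755803440 - 226968*√1562/71 ≈ -7.5593e+8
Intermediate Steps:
K(B, s) = √(-4788/71 + 65*B/71) (K(B, s) = √((-31 + 65*B)*(1/71) - 67) = √((-31/71 + 65*B/71) - 67) = √(-4788/71 + 65*B/71))
(K(140, 187) + 46620)*(-16237 + (-112 + 107)²) = (√(-339948 + 4615*140)/71 + 46620)*(-16237 + (-112 + 107)²) = (√(-339948 + 646100)/71 + 46620)*(-16237 + (-5)²) = (√306152/71 + 46620)*(-16237 + 25) = ((14*√1562)/71 + 46620)*(-16212) = (14*√1562/71 + 46620)*(-16212) = (46620 + 14*√1562/71)*(-16212) = -755803440 - 226968*√1562/71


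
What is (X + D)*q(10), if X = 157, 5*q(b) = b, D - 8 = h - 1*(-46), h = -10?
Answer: 402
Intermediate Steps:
D = 44 (D = 8 + (-10 - 1*(-46)) = 8 + (-10 + 46) = 8 + 36 = 44)
q(b) = b/5
(X + D)*q(10) = (157 + 44)*((⅕)*10) = 201*2 = 402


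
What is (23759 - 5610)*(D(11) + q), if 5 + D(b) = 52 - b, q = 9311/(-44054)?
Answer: 28614312317/44054 ≈ 6.4953e+5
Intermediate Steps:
q = -9311/44054 (q = 9311*(-1/44054) = -9311/44054 ≈ -0.21135)
D(b) = 47 - b (D(b) = -5 + (52 - b) = 47 - b)
(23759 - 5610)*(D(11) + q) = (23759 - 5610)*((47 - 1*11) - 9311/44054) = 18149*((47 - 11) - 9311/44054) = 18149*(36 - 9311/44054) = 18149*(1576633/44054) = 28614312317/44054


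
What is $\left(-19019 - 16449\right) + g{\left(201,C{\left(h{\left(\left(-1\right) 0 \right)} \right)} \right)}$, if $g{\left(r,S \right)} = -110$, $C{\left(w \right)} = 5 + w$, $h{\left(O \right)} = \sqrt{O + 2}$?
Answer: $-35578$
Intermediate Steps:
$h{\left(O \right)} = \sqrt{2 + O}$
$\left(-19019 - 16449\right) + g{\left(201,C{\left(h{\left(\left(-1\right) 0 \right)} \right)} \right)} = \left(-19019 - 16449\right) - 110 = -35468 - 110 = -35578$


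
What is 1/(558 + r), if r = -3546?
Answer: -1/2988 ≈ -0.00033467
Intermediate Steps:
1/(558 + r) = 1/(558 - 3546) = 1/(-2988) = -1/2988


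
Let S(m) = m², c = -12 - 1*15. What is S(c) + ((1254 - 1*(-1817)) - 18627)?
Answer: -14827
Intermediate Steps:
c = -27 (c = -12 - 15 = -27)
S(c) + ((1254 - 1*(-1817)) - 18627) = (-27)² + ((1254 - 1*(-1817)) - 18627) = 729 + ((1254 + 1817) - 18627) = 729 + (3071 - 18627) = 729 - 15556 = -14827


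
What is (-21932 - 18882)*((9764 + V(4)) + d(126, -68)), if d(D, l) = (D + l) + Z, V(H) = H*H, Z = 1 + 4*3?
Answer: -402058714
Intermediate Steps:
Z = 13 (Z = 1 + 12 = 13)
V(H) = H²
d(D, l) = 13 + D + l (d(D, l) = (D + l) + 13 = 13 + D + l)
(-21932 - 18882)*((9764 + V(4)) + d(126, -68)) = (-21932 - 18882)*((9764 + 4²) + (13 + 126 - 68)) = -40814*((9764 + 16) + 71) = -40814*(9780 + 71) = -40814*9851 = -402058714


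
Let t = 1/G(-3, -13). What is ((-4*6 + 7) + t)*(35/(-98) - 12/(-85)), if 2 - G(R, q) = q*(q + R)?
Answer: 900271/245140 ≈ 3.6725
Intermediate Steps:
G(R, q) = 2 - q*(R + q) (G(R, q) = 2 - q*(q + R) = 2 - q*(R + q))
t = -1/206 (t = 1/(2 - 1*(-13)² - 1*(-3)*(-13)) = 1/(2 - 1*169 - 39) = 1/(2 - 169 - 39) = 1/(-206) = -1/206 ≈ -0.0048544)
((-4*6 + 7) + t)*(35/(-98) - 12/(-85)) = ((-4*6 + 7) - 1/206)*(35/(-98) - 12/(-85)) = ((-24 + 7) - 1/206)*(35*(-1/98) - 12*(-1/85)) = (-17 - 1/206)*(-5/14 + 12/85) = -3503/206*(-257/1190) = 900271/245140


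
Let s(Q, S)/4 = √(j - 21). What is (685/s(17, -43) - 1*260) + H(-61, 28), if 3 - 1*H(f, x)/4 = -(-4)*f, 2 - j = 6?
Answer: 728 - 137*I/4 ≈ 728.0 - 34.25*I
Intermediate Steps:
j = -4 (j = 2 - 1*6 = 2 - 6 = -4)
s(Q, S) = 20*I (s(Q, S) = 4*√(-4 - 21) = 4*√(-25) = 4*(5*I) = 20*I)
H(f, x) = 12 - 16*f (H(f, x) = 12 - (-8)*(-2*f) = 12 - 16*f)
(685/s(17, -43) - 1*260) + H(-61, 28) = (685/((20*I)) - 1*260) + (12 - 16*(-61)) = (685*(-I/20) - 260) + (12 + 976) = (-137*I/4 - 260) + 988 = (-260 - 137*I/4) + 988 = 728 - 137*I/4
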